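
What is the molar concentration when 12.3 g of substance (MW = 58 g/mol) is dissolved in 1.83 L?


C = (mass / MW) / volume
C = (12.3 / 58) / 1.83
C = 0.1159 M

0.1159 M


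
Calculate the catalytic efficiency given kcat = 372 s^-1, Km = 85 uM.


Catalytic efficiency = kcat / Km
= 372 / 85
= 4.3765 uM^-1*s^-1

4.3765 uM^-1*s^-1


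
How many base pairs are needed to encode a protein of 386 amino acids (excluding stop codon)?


Each amino acid = 1 codon = 3 bp
bp = 386 * 3 = 1158 bp

1158 bp


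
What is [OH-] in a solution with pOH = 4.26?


[OH-] = 10^(-pOH)
[OH-] = 10^(-4.26)
[OH-] = 5.495e-05 M

5.495e-05 M


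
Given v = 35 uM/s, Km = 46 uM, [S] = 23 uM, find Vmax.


Vmax = v * (Km + [S]) / [S]
Vmax = 35 * (46 + 23) / 23
Vmax = 105.0 uM/s

105.0 uM/s


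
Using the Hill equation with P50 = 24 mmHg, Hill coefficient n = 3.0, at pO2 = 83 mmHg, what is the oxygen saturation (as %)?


Y = pO2^n / (P50^n + pO2^n)
Y = 83^3.0 / (24^3.0 + 83^3.0)
Y = 97.64%

97.64%


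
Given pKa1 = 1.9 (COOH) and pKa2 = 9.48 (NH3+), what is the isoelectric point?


pI = (pKa1 + pKa2) / 2
pI = (1.9 + 9.48) / 2
pI = 5.69

5.69


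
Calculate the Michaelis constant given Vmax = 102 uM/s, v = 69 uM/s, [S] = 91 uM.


Km = [S] * (Vmax - v) / v
Km = 91 * (102 - 69) / 69
Km = 43.5217 uM

43.5217 uM


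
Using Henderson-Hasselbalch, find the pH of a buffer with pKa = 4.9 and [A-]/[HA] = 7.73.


pH = pKa + log10([A-]/[HA])
pH = 4.9 + log10(7.73)
pH = 5.7882

5.7882


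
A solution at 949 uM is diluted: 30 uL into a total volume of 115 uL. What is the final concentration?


C2 = C1 * V1 / V2
C2 = 949 * 30 / 115
C2 = 247.5652 uM

247.5652 uM


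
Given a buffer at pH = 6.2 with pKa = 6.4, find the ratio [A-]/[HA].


[A-]/[HA] = 10^(pH - pKa)
= 10^(6.2 - 6.4)
= 0.631

0.631


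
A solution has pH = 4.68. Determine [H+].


[H+] = 10^(-pH)
[H+] = 10^(-4.68)
[H+] = 2.089e-05 M

2.089e-05 M


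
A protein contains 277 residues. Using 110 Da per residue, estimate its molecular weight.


MW = n_residues * 110 Da
MW = 277 * 110
MW = 30470 Da

30470 Da


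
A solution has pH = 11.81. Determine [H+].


[H+] = 10^(-pH)
[H+] = 10^(-11.81)
[H+] = 1.549e-12 M

1.549e-12 M


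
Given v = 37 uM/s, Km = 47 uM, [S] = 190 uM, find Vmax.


Vmax = v * (Km + [S]) / [S]
Vmax = 37 * (47 + 190) / 190
Vmax = 46.1526 uM/s

46.1526 uM/s


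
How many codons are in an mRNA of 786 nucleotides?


codons = nucleotides / 3
codons = 786 / 3 = 262

262


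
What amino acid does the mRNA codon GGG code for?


Standard genetic code lookup.
Codon GGG -> Gly

Gly


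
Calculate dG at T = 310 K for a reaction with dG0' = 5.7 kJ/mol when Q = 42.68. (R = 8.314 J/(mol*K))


dG = dG0' + RT * ln(Q) / 1000
dG = 5.7 + 8.314 * 310 * ln(42.68) / 1000
dG = 15.3746 kJ/mol

15.3746 kJ/mol


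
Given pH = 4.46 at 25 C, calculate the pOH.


pOH = 14 - pH
pOH = 14 - 4.46
pOH = 9.54

9.54


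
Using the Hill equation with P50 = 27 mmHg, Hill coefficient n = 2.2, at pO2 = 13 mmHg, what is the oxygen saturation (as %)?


Y = pO2^n / (P50^n + pO2^n)
Y = 13^2.2 / (27^2.2 + 13^2.2)
Y = 16.69%

16.69%


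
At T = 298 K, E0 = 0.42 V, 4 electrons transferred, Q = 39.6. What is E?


E = E0 - (RT/nF) * ln(Q)
E = 0.42 - (8.314 * 298 / (4 * 96485)) * ln(39.6)
E = 0.3964 V

0.3964 V


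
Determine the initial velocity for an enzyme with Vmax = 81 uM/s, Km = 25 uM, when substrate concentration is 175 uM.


v = Vmax * [S] / (Km + [S])
v = 81 * 175 / (25 + 175)
v = 70.875 uM/s

70.875 uM/s


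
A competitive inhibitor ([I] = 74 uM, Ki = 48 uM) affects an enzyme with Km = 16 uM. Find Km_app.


Km_app = Km * (1 + [I]/Ki)
Km_app = 16 * (1 + 74/48)
Km_app = 40.6667 uM

40.6667 uM


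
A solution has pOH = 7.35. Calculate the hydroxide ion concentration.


[OH-] = 10^(-pOH)
[OH-] = 10^(-7.35)
[OH-] = 4.467e-08 M

4.467e-08 M


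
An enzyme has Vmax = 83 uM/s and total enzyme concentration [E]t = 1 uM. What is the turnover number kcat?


kcat = Vmax / [E]t
kcat = 83 / 1
kcat = 83.0 s^-1

83.0 s^-1


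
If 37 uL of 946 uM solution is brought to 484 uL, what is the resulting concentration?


C2 = C1 * V1 / V2
C2 = 946 * 37 / 484
C2 = 72.3182 uM

72.3182 uM


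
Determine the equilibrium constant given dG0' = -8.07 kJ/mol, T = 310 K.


Keq = exp(-dG0 * 1000 / (R * T))
Keq = exp(-(-8.07) * 1000 / (8.314 * 310))
Keq = 22.9

22.9


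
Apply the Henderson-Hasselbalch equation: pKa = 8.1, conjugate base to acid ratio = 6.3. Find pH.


pH = pKa + log10([A-]/[HA])
pH = 8.1 + log10(6.3)
pH = 8.8993

8.8993


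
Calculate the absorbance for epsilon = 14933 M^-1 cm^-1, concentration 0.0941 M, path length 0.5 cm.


A = epsilon * c * l
A = 14933 * 0.0941 * 0.5
A = 702.5977

702.5977


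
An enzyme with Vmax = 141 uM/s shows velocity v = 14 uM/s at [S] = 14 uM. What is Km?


Km = [S] * (Vmax - v) / v
Km = 14 * (141 - 14) / 14
Km = 127.0 uM

127.0 uM


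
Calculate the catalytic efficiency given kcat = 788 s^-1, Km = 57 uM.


Catalytic efficiency = kcat / Km
= 788 / 57
= 13.8246 uM^-1*s^-1

13.8246 uM^-1*s^-1


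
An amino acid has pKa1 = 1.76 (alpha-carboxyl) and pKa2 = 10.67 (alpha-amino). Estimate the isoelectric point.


pI = (pKa1 + pKa2) / 2
pI = (1.76 + 10.67) / 2
pI = 6.215

6.215


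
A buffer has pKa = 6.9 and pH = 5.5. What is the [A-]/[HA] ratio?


[A-]/[HA] = 10^(pH - pKa)
= 10^(5.5 - 6.9)
= 0.0398

0.0398


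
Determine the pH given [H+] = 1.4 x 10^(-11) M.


pH = -log10([H+])
pH = -log10(1.4 x 10^(-11))
pH = 10.8539

10.8539


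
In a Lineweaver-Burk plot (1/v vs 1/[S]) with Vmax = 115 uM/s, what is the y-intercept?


y-intercept = 1/Vmax
= 1/115
= 0.0087 s/uM

0.0087 s/uM


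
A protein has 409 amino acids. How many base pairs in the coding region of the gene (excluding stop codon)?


Each amino acid = 1 codon = 3 bp
bp = 409 * 3 = 1227 bp

1227 bp


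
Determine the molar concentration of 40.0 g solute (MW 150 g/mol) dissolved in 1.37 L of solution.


C = (mass / MW) / volume
C = (40.0 / 150) / 1.37
C = 0.1946 M

0.1946 M


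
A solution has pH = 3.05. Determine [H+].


[H+] = 10^(-pH)
[H+] = 10^(-3.05)
[H+] = 8.913e-04 M

8.913e-04 M


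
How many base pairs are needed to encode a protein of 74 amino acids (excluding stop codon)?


Each amino acid = 1 codon = 3 bp
bp = 74 * 3 = 222 bp

222 bp


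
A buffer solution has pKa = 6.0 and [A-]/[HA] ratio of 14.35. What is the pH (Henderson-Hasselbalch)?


pH = pKa + log10([A-]/[HA])
pH = 6.0 + log10(14.35)
pH = 7.1569

7.1569


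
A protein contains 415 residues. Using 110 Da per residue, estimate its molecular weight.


MW = n_residues * 110 Da
MW = 415 * 110
MW = 45650 Da

45650 Da


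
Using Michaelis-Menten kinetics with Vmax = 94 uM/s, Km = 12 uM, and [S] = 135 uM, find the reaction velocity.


v = Vmax * [S] / (Km + [S])
v = 94 * 135 / (12 + 135)
v = 86.3265 uM/s

86.3265 uM/s


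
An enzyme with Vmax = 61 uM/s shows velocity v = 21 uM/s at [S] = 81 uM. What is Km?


Km = [S] * (Vmax - v) / v
Km = 81 * (61 - 21) / 21
Km = 154.2857 uM

154.2857 uM


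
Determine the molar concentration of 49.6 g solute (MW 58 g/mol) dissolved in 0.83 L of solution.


C = (mass / MW) / volume
C = (49.6 / 58) / 0.83
C = 1.0303 M

1.0303 M


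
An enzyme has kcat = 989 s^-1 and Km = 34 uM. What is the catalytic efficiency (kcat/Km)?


Catalytic efficiency = kcat / Km
= 989 / 34
= 29.0882 uM^-1*s^-1

29.0882 uM^-1*s^-1


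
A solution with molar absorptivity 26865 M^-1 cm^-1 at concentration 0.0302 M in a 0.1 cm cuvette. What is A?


A = epsilon * c * l
A = 26865 * 0.0302 * 0.1
A = 81.1323

81.1323


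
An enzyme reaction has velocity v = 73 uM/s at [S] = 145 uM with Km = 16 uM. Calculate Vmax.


Vmax = v * (Km + [S]) / [S]
Vmax = 73 * (16 + 145) / 145
Vmax = 81.0552 uM/s

81.0552 uM/s


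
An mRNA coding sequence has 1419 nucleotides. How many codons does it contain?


codons = nucleotides / 3
codons = 1419 / 3 = 473

473


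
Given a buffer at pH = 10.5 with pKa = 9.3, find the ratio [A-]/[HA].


[A-]/[HA] = 10^(pH - pKa)
= 10^(10.5 - 9.3)
= 15.8489

15.8489


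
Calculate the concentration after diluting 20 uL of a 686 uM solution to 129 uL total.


C2 = C1 * V1 / V2
C2 = 686 * 20 / 129
C2 = 106.3566 uM

106.3566 uM


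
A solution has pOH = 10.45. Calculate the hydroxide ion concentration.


[OH-] = 10^(-pOH)
[OH-] = 10^(-10.45)
[OH-] = 3.548e-11 M

3.548e-11 M


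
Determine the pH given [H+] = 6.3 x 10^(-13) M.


pH = -log10([H+])
pH = -log10(6.3 x 10^(-13))
pH = 12.2007

12.2007


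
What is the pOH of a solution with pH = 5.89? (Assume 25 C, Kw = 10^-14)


pOH = 14 - pH
pOH = 14 - 5.89
pOH = 8.11

8.11


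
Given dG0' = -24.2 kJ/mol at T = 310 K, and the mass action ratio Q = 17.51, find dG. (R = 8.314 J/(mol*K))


dG = dG0' + RT * ln(Q) / 1000
dG = -24.2 + 8.314 * 310 * ln(17.51) / 1000
dG = -16.8217 kJ/mol

-16.8217 kJ/mol


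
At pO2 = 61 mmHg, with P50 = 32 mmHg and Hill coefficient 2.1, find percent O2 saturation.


Y = pO2^n / (P50^n + pO2^n)
Y = 61^2.1 / (32^2.1 + 61^2.1)
Y = 79.49%

79.49%


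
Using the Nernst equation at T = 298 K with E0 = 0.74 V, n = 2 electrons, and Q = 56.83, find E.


E = E0 - (RT/nF) * ln(Q)
E = 0.74 - (8.314 * 298 / (2 * 96485)) * ln(56.83)
E = 0.6881 V

0.6881 V


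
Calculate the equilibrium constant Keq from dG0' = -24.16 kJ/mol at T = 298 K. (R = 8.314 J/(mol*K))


Keq = exp(-dG0 * 1000 / (R * T))
Keq = exp(-(-24.16) * 1000 / (8.314 * 298))
Keq = 17179.6788

17179.6788


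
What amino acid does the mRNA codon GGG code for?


Standard genetic code lookup.
Codon GGG -> Gly

Gly


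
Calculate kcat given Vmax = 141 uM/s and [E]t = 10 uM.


kcat = Vmax / [E]t
kcat = 141 / 10
kcat = 14.1 s^-1

14.1 s^-1


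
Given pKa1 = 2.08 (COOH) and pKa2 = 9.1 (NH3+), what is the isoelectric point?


pI = (pKa1 + pKa2) / 2
pI = (2.08 + 9.1) / 2
pI = 5.59

5.59


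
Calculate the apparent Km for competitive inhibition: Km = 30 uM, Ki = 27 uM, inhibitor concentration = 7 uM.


Km_app = Km * (1 + [I]/Ki)
Km_app = 30 * (1 + 7/27)
Km_app = 37.7778 uM

37.7778 uM


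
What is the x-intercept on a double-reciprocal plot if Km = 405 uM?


x-intercept = -1/Km
= -1/405
= -0.0025 1/uM

-0.0025 1/uM


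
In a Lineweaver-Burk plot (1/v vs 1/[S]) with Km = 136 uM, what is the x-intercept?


x-intercept = -1/Km
= -1/136
= -0.0074 1/uM

-0.0074 1/uM


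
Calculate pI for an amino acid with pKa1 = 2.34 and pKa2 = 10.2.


pI = (pKa1 + pKa2) / 2
pI = (2.34 + 10.2) / 2
pI = 6.27

6.27


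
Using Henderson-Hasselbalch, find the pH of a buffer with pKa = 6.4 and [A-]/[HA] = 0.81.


pH = pKa + log10([A-]/[HA])
pH = 6.4 + log10(0.81)
pH = 6.3085

6.3085


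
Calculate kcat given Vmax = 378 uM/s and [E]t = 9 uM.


kcat = Vmax / [E]t
kcat = 378 / 9
kcat = 42.0 s^-1

42.0 s^-1


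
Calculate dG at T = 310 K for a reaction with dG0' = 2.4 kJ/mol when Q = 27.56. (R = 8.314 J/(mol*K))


dG = dG0' + RT * ln(Q) / 1000
dG = 2.4 + 8.314 * 310 * ln(27.56) / 1000
dG = 10.9474 kJ/mol

10.9474 kJ/mol


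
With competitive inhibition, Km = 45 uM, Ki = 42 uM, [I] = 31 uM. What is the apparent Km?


Km_app = Km * (1 + [I]/Ki)
Km_app = 45 * (1 + 31/42)
Km_app = 78.2143 uM

78.2143 uM


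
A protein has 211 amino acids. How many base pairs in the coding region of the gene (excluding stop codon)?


Each amino acid = 1 codon = 3 bp
bp = 211 * 3 = 633 bp

633 bp


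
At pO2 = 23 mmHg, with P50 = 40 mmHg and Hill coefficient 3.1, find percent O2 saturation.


Y = pO2^n / (P50^n + pO2^n)
Y = 23^3.1 / (40^3.1 + 23^3.1)
Y = 15.25%

15.25%


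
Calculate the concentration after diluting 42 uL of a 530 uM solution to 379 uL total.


C2 = C1 * V1 / V2
C2 = 530 * 42 / 379
C2 = 58.7335 uM

58.7335 uM


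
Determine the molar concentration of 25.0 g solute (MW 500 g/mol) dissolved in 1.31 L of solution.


C = (mass / MW) / volume
C = (25.0 / 500) / 1.31
C = 0.0382 M

0.0382 M


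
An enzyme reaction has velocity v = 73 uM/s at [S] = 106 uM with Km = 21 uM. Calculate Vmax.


Vmax = v * (Km + [S]) / [S]
Vmax = 73 * (21 + 106) / 106
Vmax = 87.4623 uM/s

87.4623 uM/s


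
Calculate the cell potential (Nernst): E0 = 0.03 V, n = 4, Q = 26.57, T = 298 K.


E = E0 - (RT/nF) * ln(Q)
E = 0.03 - (8.314 * 298 / (4 * 96485)) * ln(26.57)
E = 0.0089 V

0.0089 V


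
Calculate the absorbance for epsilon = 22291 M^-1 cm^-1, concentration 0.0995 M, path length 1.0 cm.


A = epsilon * c * l
A = 22291 * 0.0995 * 1.0
A = 2217.9545

2217.9545


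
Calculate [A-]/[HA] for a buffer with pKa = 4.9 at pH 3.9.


[A-]/[HA] = 10^(pH - pKa)
= 10^(3.9 - 4.9)
= 0.1

0.1


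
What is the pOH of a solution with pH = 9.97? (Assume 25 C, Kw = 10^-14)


pOH = 14 - pH
pOH = 14 - 9.97
pOH = 4.03

4.03


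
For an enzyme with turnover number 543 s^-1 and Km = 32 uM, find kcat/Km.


Catalytic efficiency = kcat / Km
= 543 / 32
= 16.9688 uM^-1*s^-1

16.9688 uM^-1*s^-1


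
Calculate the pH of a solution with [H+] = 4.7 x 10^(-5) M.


pH = -log10([H+])
pH = -log10(4.7 x 10^(-5))
pH = 4.3279

4.3279


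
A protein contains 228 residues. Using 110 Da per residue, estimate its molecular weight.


MW = n_residues * 110 Da
MW = 228 * 110
MW = 25080 Da

25080 Da


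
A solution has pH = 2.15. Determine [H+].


[H+] = 10^(-pH)
[H+] = 10^(-2.15)
[H+] = 0.0071 M

0.0071 M


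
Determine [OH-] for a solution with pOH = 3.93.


[OH-] = 10^(-pOH)
[OH-] = 10^(-3.93)
[OH-] = 1.175e-04 M

1.175e-04 M


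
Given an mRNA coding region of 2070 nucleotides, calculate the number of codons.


codons = nucleotides / 3
codons = 2070 / 3 = 690

690


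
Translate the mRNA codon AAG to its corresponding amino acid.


Standard genetic code lookup.
Codon AAG -> Lys

Lys


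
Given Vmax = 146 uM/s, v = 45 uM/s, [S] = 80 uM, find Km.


Km = [S] * (Vmax - v) / v
Km = 80 * (146 - 45) / 45
Km = 179.5556 uM

179.5556 uM


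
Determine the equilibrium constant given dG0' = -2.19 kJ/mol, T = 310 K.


Keq = exp(-dG0 * 1000 / (R * T))
Keq = exp(-(-2.19) * 1000 / (8.314 * 310))
Keq = 2.339

2.339


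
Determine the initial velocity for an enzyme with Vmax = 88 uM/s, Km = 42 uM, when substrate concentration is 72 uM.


v = Vmax * [S] / (Km + [S])
v = 88 * 72 / (42 + 72)
v = 55.5789 uM/s

55.5789 uM/s


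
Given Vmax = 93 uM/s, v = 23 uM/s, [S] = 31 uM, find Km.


Km = [S] * (Vmax - v) / v
Km = 31 * (93 - 23) / 23
Km = 94.3478 uM

94.3478 uM


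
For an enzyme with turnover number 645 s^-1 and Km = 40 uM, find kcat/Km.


Catalytic efficiency = kcat / Km
= 645 / 40
= 16.125 uM^-1*s^-1

16.125 uM^-1*s^-1


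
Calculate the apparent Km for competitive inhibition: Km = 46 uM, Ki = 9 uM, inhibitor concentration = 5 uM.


Km_app = Km * (1 + [I]/Ki)
Km_app = 46 * (1 + 5/9)
Km_app = 71.5556 uM

71.5556 uM


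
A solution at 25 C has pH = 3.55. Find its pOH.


pOH = 14 - pH
pOH = 14 - 3.55
pOH = 10.45

10.45


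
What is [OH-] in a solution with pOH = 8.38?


[OH-] = 10^(-pOH)
[OH-] = 10^(-8.38)
[OH-] = 4.169e-09 M

4.169e-09 M


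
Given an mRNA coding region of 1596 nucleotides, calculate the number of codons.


codons = nucleotides / 3
codons = 1596 / 3 = 532

532


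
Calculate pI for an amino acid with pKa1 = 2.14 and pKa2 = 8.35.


pI = (pKa1 + pKa2) / 2
pI = (2.14 + 8.35) / 2
pI = 5.245

5.245


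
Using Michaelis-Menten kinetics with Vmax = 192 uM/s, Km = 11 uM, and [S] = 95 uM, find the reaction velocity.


v = Vmax * [S] / (Km + [S])
v = 192 * 95 / (11 + 95)
v = 172.0755 uM/s

172.0755 uM/s


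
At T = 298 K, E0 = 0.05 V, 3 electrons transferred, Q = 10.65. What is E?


E = E0 - (RT/nF) * ln(Q)
E = 0.05 - (8.314 * 298 / (3 * 96485)) * ln(10.65)
E = 0.0298 V

0.0298 V


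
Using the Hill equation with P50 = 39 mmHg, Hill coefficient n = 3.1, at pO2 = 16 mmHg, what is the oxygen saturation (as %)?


Y = pO2^n / (P50^n + pO2^n)
Y = 16^3.1 / (39^3.1 + 16^3.1)
Y = 5.94%

5.94%


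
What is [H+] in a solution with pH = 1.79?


[H+] = 10^(-pH)
[H+] = 10^(-1.79)
[H+] = 0.0162 M

0.0162 M


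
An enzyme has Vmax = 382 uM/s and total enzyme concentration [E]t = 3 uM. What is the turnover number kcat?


kcat = Vmax / [E]t
kcat = 382 / 3
kcat = 127.3333 s^-1

127.3333 s^-1


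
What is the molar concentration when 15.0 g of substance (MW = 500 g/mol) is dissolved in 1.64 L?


C = (mass / MW) / volume
C = (15.0 / 500) / 1.64
C = 0.0183 M

0.0183 M


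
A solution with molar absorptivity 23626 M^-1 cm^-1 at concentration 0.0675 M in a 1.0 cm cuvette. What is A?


A = epsilon * c * l
A = 23626 * 0.0675 * 1.0
A = 1594.755

1594.755


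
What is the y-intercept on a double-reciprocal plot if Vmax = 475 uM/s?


y-intercept = 1/Vmax
= 1/475
= 0.0021 s/uM

0.0021 s/uM


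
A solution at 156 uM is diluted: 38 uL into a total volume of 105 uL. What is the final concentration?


C2 = C1 * V1 / V2
C2 = 156 * 38 / 105
C2 = 56.4571 uM

56.4571 uM


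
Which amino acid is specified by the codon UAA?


Standard genetic code lookup.
Codon UAA -> Stop

Stop


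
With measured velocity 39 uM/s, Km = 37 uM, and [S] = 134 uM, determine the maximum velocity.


Vmax = v * (Km + [S]) / [S]
Vmax = 39 * (37 + 134) / 134
Vmax = 49.7687 uM/s

49.7687 uM/s


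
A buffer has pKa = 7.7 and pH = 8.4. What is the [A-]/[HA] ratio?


[A-]/[HA] = 10^(pH - pKa)
= 10^(8.4 - 7.7)
= 5.0119

5.0119


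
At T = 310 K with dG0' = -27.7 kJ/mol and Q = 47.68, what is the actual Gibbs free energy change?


dG = dG0' + RT * ln(Q) / 1000
dG = -27.7 + 8.314 * 310 * ln(47.68) / 1000
dG = -17.7398 kJ/mol

-17.7398 kJ/mol


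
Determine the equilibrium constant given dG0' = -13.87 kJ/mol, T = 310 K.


Keq = exp(-dG0 * 1000 / (R * T))
Keq = exp(-(-13.87) * 1000 / (8.314 * 310))
Keq = 217.3518

217.3518


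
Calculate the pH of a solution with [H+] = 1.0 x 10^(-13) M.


pH = -log10([H+])
pH = -log10(1.0 x 10^(-13))
pH = 13.0

13.0


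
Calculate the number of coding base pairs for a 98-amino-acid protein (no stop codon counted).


Each amino acid = 1 codon = 3 bp
bp = 98 * 3 = 294 bp

294 bp


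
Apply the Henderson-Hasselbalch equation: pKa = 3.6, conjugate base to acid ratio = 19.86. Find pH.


pH = pKa + log10([A-]/[HA])
pH = 3.6 + log10(19.86)
pH = 4.898

4.898


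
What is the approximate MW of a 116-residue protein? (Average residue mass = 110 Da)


MW = n_residues * 110 Da
MW = 116 * 110
MW = 12760 Da

12760 Da


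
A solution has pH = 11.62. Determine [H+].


[H+] = 10^(-pH)
[H+] = 10^(-11.62)
[H+] = 2.399e-12 M

2.399e-12 M


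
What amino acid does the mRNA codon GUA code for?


Standard genetic code lookup.
Codon GUA -> Val

Val


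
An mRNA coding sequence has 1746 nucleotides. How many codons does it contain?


codons = nucleotides / 3
codons = 1746 / 3 = 582

582


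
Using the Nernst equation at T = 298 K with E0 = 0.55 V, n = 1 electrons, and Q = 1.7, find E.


E = E0 - (RT/nF) * ln(Q)
E = 0.55 - (8.314 * 298 / (1 * 96485)) * ln(1.7)
E = 0.5364 V

0.5364 V


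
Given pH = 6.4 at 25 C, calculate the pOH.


pOH = 14 - pH
pOH = 14 - 6.4
pOH = 7.6

7.6


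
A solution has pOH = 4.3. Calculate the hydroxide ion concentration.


[OH-] = 10^(-pOH)
[OH-] = 10^(-4.3)
[OH-] = 5.012e-05 M

5.012e-05 M


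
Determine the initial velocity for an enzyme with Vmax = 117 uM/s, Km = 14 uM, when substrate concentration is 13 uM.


v = Vmax * [S] / (Km + [S])
v = 117 * 13 / (14 + 13)
v = 56.3333 uM/s

56.3333 uM/s


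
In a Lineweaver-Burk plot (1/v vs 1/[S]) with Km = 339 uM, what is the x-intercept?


x-intercept = -1/Km
= -1/339
= -0.0029 1/uM

-0.0029 1/uM


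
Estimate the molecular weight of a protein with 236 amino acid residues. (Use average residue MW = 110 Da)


MW = n_residues * 110 Da
MW = 236 * 110
MW = 25960 Da

25960 Da


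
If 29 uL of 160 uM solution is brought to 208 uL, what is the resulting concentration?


C2 = C1 * V1 / V2
C2 = 160 * 29 / 208
C2 = 22.3077 uM

22.3077 uM


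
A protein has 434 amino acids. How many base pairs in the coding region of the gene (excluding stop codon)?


Each amino acid = 1 codon = 3 bp
bp = 434 * 3 = 1302 bp

1302 bp


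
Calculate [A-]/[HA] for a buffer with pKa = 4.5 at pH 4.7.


[A-]/[HA] = 10^(pH - pKa)
= 10^(4.7 - 4.5)
= 1.5849

1.5849


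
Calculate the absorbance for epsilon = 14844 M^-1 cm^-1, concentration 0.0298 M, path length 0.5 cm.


A = epsilon * c * l
A = 14844 * 0.0298 * 0.5
A = 221.1756

221.1756


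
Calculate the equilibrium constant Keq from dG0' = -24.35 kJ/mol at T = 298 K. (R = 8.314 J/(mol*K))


Keq = exp(-dG0 * 1000 / (R * T))
Keq = exp(-(-24.35) * 1000 / (8.314 * 298))
Keq = 18548.9875

18548.9875


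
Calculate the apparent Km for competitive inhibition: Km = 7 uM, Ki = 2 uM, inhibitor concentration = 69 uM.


Km_app = Km * (1 + [I]/Ki)
Km_app = 7 * (1 + 69/2)
Km_app = 248.5 uM

248.5 uM


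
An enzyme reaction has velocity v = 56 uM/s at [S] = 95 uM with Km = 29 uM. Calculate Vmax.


Vmax = v * (Km + [S]) / [S]
Vmax = 56 * (29 + 95) / 95
Vmax = 73.0947 uM/s

73.0947 uM/s


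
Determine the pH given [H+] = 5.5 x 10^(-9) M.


pH = -log10([H+])
pH = -log10(5.5 x 10^(-9))
pH = 8.2596

8.2596


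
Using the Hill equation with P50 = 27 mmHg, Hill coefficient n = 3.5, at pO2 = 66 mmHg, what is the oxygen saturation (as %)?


Y = pO2^n / (P50^n + pO2^n)
Y = 66^3.5 / (27^3.5 + 66^3.5)
Y = 95.8%

95.8%


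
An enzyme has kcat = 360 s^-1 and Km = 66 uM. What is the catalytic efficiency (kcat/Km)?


Catalytic efficiency = kcat / Km
= 360 / 66
= 5.4545 uM^-1*s^-1

5.4545 uM^-1*s^-1


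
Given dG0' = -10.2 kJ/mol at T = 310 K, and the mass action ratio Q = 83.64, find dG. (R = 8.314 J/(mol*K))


dG = dG0' + RT * ln(Q) / 1000
dG = -10.2 + 8.314 * 310 * ln(83.64) / 1000
dG = 1.2087 kJ/mol

1.2087 kJ/mol


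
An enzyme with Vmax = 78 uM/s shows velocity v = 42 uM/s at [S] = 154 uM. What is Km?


Km = [S] * (Vmax - v) / v
Km = 154 * (78 - 42) / 42
Km = 132.0 uM

132.0 uM


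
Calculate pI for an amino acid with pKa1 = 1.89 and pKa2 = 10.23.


pI = (pKa1 + pKa2) / 2
pI = (1.89 + 10.23) / 2
pI = 6.06

6.06


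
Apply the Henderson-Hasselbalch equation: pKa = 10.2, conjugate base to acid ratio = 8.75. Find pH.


pH = pKa + log10([A-]/[HA])
pH = 10.2 + log10(8.75)
pH = 11.142

11.142


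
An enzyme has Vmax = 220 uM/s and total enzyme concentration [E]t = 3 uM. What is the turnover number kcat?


kcat = Vmax / [E]t
kcat = 220 / 3
kcat = 73.3333 s^-1

73.3333 s^-1


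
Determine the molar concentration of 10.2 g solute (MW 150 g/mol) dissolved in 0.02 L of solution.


C = (mass / MW) / volume
C = (10.2 / 150) / 0.02
C = 3.4 M

3.4 M


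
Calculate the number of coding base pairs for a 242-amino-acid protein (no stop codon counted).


Each amino acid = 1 codon = 3 bp
bp = 242 * 3 = 726 bp

726 bp


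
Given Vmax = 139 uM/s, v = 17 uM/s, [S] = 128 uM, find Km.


Km = [S] * (Vmax - v) / v
Km = 128 * (139 - 17) / 17
Km = 918.5882 uM

918.5882 uM


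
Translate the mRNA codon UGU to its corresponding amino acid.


Standard genetic code lookup.
Codon UGU -> Cys

Cys


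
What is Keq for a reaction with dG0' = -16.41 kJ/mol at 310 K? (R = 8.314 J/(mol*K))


Keq = exp(-dG0 * 1000 / (R * T))
Keq = exp(-(-16.41) * 1000 / (8.314 * 310))
Keq = 582.3255

582.3255


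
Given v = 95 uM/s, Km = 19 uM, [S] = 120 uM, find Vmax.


Vmax = v * (Km + [S]) / [S]
Vmax = 95 * (19 + 120) / 120
Vmax = 110.0417 uM/s

110.0417 uM/s


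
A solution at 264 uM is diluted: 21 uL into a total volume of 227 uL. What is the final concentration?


C2 = C1 * V1 / V2
C2 = 264 * 21 / 227
C2 = 24.4229 uM

24.4229 uM


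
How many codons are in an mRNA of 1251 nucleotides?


codons = nucleotides / 3
codons = 1251 / 3 = 417

417


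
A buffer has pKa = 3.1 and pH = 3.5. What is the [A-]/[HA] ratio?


[A-]/[HA] = 10^(pH - pKa)
= 10^(3.5 - 3.1)
= 2.5119

2.5119


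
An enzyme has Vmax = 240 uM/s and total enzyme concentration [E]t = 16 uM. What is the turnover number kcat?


kcat = Vmax / [E]t
kcat = 240 / 16
kcat = 15.0 s^-1

15.0 s^-1


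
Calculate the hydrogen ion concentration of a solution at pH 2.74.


[H+] = 10^(-pH)
[H+] = 10^(-2.74)
[H+] = 0.0018 M

0.0018 M


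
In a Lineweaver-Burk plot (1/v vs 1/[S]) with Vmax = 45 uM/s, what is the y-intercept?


y-intercept = 1/Vmax
= 1/45
= 0.0222 s/uM

0.0222 s/uM


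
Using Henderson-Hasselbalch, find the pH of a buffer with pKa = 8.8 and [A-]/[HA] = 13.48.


pH = pKa + log10([A-]/[HA])
pH = 8.8 + log10(13.48)
pH = 9.9297

9.9297


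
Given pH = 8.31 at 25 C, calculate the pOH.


pOH = 14 - pH
pOH = 14 - 8.31
pOH = 5.69

5.69


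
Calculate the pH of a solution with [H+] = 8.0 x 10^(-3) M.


pH = -log10([H+])
pH = -log10(8.0 x 10^(-3))
pH = 2.0969

2.0969


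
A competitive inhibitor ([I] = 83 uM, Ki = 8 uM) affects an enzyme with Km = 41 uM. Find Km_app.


Km_app = Km * (1 + [I]/Ki)
Km_app = 41 * (1 + 83/8)
Km_app = 466.375 uM

466.375 uM


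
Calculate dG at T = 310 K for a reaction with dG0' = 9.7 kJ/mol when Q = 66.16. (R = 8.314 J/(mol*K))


dG = dG0' + RT * ln(Q) / 1000
dG = 9.7 + 8.314 * 310 * ln(66.16) / 1000
dG = 20.5044 kJ/mol

20.5044 kJ/mol


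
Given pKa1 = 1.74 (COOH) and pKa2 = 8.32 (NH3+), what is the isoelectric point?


pI = (pKa1 + pKa2) / 2
pI = (1.74 + 8.32) / 2
pI = 5.03

5.03


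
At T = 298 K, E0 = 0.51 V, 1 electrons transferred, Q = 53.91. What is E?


E = E0 - (RT/nF) * ln(Q)
E = 0.51 - (8.314 * 298 / (1 * 96485)) * ln(53.91)
E = 0.4076 V

0.4076 V


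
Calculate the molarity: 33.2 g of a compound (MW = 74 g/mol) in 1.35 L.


C = (mass / MW) / volume
C = (33.2 / 74) / 1.35
C = 0.3323 M

0.3323 M


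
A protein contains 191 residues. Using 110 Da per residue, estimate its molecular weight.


MW = n_residues * 110 Da
MW = 191 * 110
MW = 21010 Da

21010 Da


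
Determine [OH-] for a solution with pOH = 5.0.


[OH-] = 10^(-pOH)
[OH-] = 10^(-5.0)
[OH-] = 1.000e-05 M

1.000e-05 M


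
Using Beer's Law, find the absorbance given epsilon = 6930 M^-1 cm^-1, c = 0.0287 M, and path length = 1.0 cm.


A = epsilon * c * l
A = 6930 * 0.0287 * 1.0
A = 198.891

198.891


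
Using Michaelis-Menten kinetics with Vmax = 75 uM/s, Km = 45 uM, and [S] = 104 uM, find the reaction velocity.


v = Vmax * [S] / (Km + [S])
v = 75 * 104 / (45 + 104)
v = 52.349 uM/s

52.349 uM/s


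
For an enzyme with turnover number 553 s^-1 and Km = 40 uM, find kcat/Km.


Catalytic efficiency = kcat / Km
= 553 / 40
= 13.825 uM^-1*s^-1

13.825 uM^-1*s^-1


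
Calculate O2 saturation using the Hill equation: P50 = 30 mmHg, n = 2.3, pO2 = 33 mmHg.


Y = pO2^n / (P50^n + pO2^n)
Y = 33^2.3 / (30^2.3 + 33^2.3)
Y = 55.46%

55.46%


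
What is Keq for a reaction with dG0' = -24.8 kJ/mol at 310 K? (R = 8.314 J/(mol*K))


Keq = exp(-dG0 * 1000 / (R * T))
Keq = exp(-(-24.8) * 1000 / (8.314 * 310))
Keq = 15098.094

15098.094


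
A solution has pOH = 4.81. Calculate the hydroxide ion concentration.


[OH-] = 10^(-pOH)
[OH-] = 10^(-4.81)
[OH-] = 1.549e-05 M

1.549e-05 M


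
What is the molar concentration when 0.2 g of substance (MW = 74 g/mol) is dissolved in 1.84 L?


C = (mass / MW) / volume
C = (0.2 / 74) / 1.84
C = 0.0015 M

0.0015 M


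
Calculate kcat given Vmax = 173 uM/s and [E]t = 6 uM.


kcat = Vmax / [E]t
kcat = 173 / 6
kcat = 28.8333 s^-1

28.8333 s^-1


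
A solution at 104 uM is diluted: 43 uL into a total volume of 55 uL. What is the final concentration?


C2 = C1 * V1 / V2
C2 = 104 * 43 / 55
C2 = 81.3091 uM

81.3091 uM


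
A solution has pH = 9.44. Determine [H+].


[H+] = 10^(-pH)
[H+] = 10^(-9.44)
[H+] = 3.631e-10 M

3.631e-10 M


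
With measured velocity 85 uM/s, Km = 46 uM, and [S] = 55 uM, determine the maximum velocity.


Vmax = v * (Km + [S]) / [S]
Vmax = 85 * (46 + 55) / 55
Vmax = 156.0909 uM/s

156.0909 uM/s


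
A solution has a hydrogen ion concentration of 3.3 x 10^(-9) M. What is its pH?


pH = -log10([H+])
pH = -log10(3.3 x 10^(-9))
pH = 8.4815

8.4815


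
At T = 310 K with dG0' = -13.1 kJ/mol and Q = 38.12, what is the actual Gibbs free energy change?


dG = dG0' + RT * ln(Q) / 1000
dG = -13.1 + 8.314 * 310 * ln(38.12) / 1000
dG = -3.7166 kJ/mol

-3.7166 kJ/mol


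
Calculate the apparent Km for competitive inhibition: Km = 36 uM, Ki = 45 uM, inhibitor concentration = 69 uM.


Km_app = Km * (1 + [I]/Ki)
Km_app = 36 * (1 + 69/45)
Km_app = 91.2 uM

91.2 uM


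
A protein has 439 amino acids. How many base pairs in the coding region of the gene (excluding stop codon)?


Each amino acid = 1 codon = 3 bp
bp = 439 * 3 = 1317 bp

1317 bp


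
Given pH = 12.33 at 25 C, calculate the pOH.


pOH = 14 - pH
pOH = 14 - 12.33
pOH = 1.67

1.67


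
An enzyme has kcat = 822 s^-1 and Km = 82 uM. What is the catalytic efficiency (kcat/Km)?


Catalytic efficiency = kcat / Km
= 822 / 82
= 10.0244 uM^-1*s^-1

10.0244 uM^-1*s^-1


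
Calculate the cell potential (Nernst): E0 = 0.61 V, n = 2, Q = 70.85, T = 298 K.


E = E0 - (RT/nF) * ln(Q)
E = 0.61 - (8.314 * 298 / (2 * 96485)) * ln(70.85)
E = 0.5553 V

0.5553 V


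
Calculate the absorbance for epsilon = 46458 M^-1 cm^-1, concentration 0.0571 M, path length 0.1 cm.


A = epsilon * c * l
A = 46458 * 0.0571 * 0.1
A = 265.2752

265.2752


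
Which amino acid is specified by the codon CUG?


Standard genetic code lookup.
Codon CUG -> Leu

Leu


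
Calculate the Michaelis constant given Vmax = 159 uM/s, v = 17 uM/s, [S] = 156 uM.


Km = [S] * (Vmax - v) / v
Km = 156 * (159 - 17) / 17
Km = 1303.0588 uM

1303.0588 uM


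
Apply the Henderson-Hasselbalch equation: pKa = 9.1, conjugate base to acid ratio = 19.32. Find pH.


pH = pKa + log10([A-]/[HA])
pH = 9.1 + log10(19.32)
pH = 10.386

10.386


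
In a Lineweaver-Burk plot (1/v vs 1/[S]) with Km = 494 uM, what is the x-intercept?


x-intercept = -1/Km
= -1/494
= -0.002 1/uM

-0.002 1/uM


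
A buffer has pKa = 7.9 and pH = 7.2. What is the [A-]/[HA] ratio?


[A-]/[HA] = 10^(pH - pKa)
= 10^(7.2 - 7.9)
= 0.1995

0.1995


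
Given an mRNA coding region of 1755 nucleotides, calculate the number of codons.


codons = nucleotides / 3
codons = 1755 / 3 = 585

585


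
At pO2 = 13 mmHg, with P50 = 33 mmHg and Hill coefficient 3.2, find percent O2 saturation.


Y = pO2^n / (P50^n + pO2^n)
Y = 13^3.2 / (33^3.2 + 13^3.2)
Y = 4.83%

4.83%


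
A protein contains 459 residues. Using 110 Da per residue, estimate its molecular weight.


MW = n_residues * 110 Da
MW = 459 * 110
MW = 50490 Da

50490 Da


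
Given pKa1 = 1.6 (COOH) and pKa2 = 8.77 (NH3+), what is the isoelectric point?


pI = (pKa1 + pKa2) / 2
pI = (1.6 + 8.77) / 2
pI = 5.185

5.185


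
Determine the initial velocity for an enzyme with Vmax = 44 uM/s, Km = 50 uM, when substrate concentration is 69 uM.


v = Vmax * [S] / (Km + [S])
v = 44 * 69 / (50 + 69)
v = 25.5126 uM/s

25.5126 uM/s


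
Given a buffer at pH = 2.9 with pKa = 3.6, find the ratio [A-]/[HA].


[A-]/[HA] = 10^(pH - pKa)
= 10^(2.9 - 3.6)
= 0.1995

0.1995


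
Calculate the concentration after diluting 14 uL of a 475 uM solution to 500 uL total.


C2 = C1 * V1 / V2
C2 = 475 * 14 / 500
C2 = 13.3 uM

13.3 uM


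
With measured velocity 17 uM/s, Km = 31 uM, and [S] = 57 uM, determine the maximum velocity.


Vmax = v * (Km + [S]) / [S]
Vmax = 17 * (31 + 57) / 57
Vmax = 26.2456 uM/s

26.2456 uM/s


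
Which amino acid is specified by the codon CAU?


Standard genetic code lookup.
Codon CAU -> His

His


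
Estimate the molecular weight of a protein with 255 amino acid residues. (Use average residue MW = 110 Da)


MW = n_residues * 110 Da
MW = 255 * 110
MW = 28050 Da

28050 Da


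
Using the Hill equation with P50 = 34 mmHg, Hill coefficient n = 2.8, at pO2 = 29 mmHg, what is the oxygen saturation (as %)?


Y = pO2^n / (P50^n + pO2^n)
Y = 29^2.8 / (34^2.8 + 29^2.8)
Y = 39.05%

39.05%


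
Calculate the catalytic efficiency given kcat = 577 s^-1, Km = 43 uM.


Catalytic efficiency = kcat / Km
= 577 / 43
= 13.4186 uM^-1*s^-1

13.4186 uM^-1*s^-1


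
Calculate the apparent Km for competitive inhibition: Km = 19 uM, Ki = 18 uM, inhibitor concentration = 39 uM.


Km_app = Km * (1 + [I]/Ki)
Km_app = 19 * (1 + 39/18)
Km_app = 60.1667 uM

60.1667 uM


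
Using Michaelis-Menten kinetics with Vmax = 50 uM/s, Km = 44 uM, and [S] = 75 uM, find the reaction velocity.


v = Vmax * [S] / (Km + [S])
v = 50 * 75 / (44 + 75)
v = 31.5126 uM/s

31.5126 uM/s


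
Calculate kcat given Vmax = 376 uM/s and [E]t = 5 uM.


kcat = Vmax / [E]t
kcat = 376 / 5
kcat = 75.2 s^-1

75.2 s^-1


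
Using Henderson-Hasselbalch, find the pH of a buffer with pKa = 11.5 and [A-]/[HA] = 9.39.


pH = pKa + log10([A-]/[HA])
pH = 11.5 + log10(9.39)
pH = 12.4727

12.4727


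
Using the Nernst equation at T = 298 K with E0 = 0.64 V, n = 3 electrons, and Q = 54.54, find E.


E = E0 - (RT/nF) * ln(Q)
E = 0.64 - (8.314 * 298 / (3 * 96485)) * ln(54.54)
E = 0.6058 V

0.6058 V


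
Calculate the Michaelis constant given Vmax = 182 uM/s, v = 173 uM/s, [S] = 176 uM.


Km = [S] * (Vmax - v) / v
Km = 176 * (182 - 173) / 173
Km = 9.1561 uM

9.1561 uM


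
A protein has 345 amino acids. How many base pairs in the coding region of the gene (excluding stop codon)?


Each amino acid = 1 codon = 3 bp
bp = 345 * 3 = 1035 bp

1035 bp


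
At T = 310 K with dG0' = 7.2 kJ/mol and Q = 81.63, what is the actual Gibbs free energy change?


dG = dG0' + RT * ln(Q) / 1000
dG = 7.2 + 8.314 * 310 * ln(81.63) / 1000
dG = 18.546 kJ/mol

18.546 kJ/mol


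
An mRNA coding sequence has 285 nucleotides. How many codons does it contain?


codons = nucleotides / 3
codons = 285 / 3 = 95

95


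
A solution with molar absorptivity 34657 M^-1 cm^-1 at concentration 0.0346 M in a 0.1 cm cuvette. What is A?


A = epsilon * c * l
A = 34657 * 0.0346 * 0.1
A = 119.9132

119.9132


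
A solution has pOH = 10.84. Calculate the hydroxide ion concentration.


[OH-] = 10^(-pOH)
[OH-] = 10^(-10.84)
[OH-] = 1.445e-11 M

1.445e-11 M


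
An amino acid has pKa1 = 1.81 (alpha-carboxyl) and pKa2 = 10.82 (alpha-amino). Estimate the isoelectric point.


pI = (pKa1 + pKa2) / 2
pI = (1.81 + 10.82) / 2
pI = 6.315

6.315


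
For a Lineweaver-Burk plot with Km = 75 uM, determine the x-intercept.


x-intercept = -1/Km
= -1/75
= -0.0133 1/uM

-0.0133 1/uM


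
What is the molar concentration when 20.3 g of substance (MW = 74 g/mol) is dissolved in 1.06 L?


C = (mass / MW) / volume
C = (20.3 / 74) / 1.06
C = 0.2588 M

0.2588 M


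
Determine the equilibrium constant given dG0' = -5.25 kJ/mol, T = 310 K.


Keq = exp(-dG0 * 1000 / (R * T))
Keq = exp(-(-5.25) * 1000 / (8.314 * 310))
Keq = 7.6674

7.6674


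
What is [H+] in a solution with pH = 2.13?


[H+] = 10^(-pH)
[H+] = 10^(-2.13)
[H+] = 0.0074 M

0.0074 M


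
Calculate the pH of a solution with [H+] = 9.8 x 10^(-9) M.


pH = -log10([H+])
pH = -log10(9.8 x 10^(-9))
pH = 8.0088

8.0088


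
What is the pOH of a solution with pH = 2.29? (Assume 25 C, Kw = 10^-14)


pOH = 14 - pH
pOH = 14 - 2.29
pOH = 11.71

11.71


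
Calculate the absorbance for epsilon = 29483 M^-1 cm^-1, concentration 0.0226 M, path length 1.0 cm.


A = epsilon * c * l
A = 29483 * 0.0226 * 1.0
A = 666.3158

666.3158


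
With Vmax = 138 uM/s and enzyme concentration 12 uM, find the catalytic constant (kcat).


kcat = Vmax / [E]t
kcat = 138 / 12
kcat = 11.5 s^-1

11.5 s^-1


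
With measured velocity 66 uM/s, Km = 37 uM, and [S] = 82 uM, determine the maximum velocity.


Vmax = v * (Km + [S]) / [S]
Vmax = 66 * (37 + 82) / 82
Vmax = 95.7805 uM/s

95.7805 uM/s


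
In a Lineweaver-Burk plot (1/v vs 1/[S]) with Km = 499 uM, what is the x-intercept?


x-intercept = -1/Km
= -1/499
= -0.002 1/uM

-0.002 1/uM


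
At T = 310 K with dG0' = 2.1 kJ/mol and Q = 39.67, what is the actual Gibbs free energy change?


dG = dG0' + RT * ln(Q) / 1000
dG = 2.1 + 8.314 * 310 * ln(39.67) / 1000
dG = 11.5861 kJ/mol

11.5861 kJ/mol


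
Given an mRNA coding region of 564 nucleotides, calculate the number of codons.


codons = nucleotides / 3
codons = 564 / 3 = 188

188


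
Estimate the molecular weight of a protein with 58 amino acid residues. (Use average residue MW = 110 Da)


MW = n_residues * 110 Da
MW = 58 * 110
MW = 6380 Da

6380 Da


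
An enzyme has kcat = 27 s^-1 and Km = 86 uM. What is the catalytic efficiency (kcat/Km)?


Catalytic efficiency = kcat / Km
= 27 / 86
= 0.314 uM^-1*s^-1

0.314 uM^-1*s^-1


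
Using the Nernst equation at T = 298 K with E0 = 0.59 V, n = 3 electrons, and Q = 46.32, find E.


E = E0 - (RT/nF) * ln(Q)
E = 0.59 - (8.314 * 298 / (3 * 96485)) * ln(46.32)
E = 0.5572 V

0.5572 V


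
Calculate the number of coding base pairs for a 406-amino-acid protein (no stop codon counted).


Each amino acid = 1 codon = 3 bp
bp = 406 * 3 = 1218 bp

1218 bp


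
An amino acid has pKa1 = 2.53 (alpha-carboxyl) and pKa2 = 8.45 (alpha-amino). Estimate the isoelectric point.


pI = (pKa1 + pKa2) / 2
pI = (2.53 + 8.45) / 2
pI = 5.49

5.49


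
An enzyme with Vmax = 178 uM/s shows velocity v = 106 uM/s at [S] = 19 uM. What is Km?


Km = [S] * (Vmax - v) / v
Km = 19 * (178 - 106) / 106
Km = 12.9057 uM

12.9057 uM


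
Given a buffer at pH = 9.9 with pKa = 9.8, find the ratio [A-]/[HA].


[A-]/[HA] = 10^(pH - pKa)
= 10^(9.9 - 9.8)
= 1.2589

1.2589


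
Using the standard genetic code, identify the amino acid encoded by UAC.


Standard genetic code lookup.
Codon UAC -> Tyr

Tyr


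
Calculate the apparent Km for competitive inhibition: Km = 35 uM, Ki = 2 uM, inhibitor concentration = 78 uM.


Km_app = Km * (1 + [I]/Ki)
Km_app = 35 * (1 + 78/2)
Km_app = 1400.0 uM

1400.0 uM


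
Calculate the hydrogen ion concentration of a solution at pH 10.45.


[H+] = 10^(-pH)
[H+] = 10^(-10.45)
[H+] = 3.548e-11 M

3.548e-11 M


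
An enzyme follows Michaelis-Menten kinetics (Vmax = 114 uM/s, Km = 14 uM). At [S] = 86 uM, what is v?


v = Vmax * [S] / (Km + [S])
v = 114 * 86 / (14 + 86)
v = 98.04 uM/s

98.04 uM/s


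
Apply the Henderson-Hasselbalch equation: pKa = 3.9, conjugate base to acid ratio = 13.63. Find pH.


pH = pKa + log10([A-]/[HA])
pH = 3.9 + log10(13.63)
pH = 5.0345

5.0345


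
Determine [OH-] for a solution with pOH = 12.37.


[OH-] = 10^(-pOH)
[OH-] = 10^(-12.37)
[OH-] = 4.266e-13 M

4.266e-13 M


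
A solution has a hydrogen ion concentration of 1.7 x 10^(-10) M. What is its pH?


pH = -log10([H+])
pH = -log10(1.7 x 10^(-10))
pH = 9.7696

9.7696


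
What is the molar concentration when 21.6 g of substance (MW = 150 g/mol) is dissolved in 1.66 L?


C = (mass / MW) / volume
C = (21.6 / 150) / 1.66
C = 0.0867 M

0.0867 M


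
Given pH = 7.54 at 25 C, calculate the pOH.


pOH = 14 - pH
pOH = 14 - 7.54
pOH = 6.46

6.46
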